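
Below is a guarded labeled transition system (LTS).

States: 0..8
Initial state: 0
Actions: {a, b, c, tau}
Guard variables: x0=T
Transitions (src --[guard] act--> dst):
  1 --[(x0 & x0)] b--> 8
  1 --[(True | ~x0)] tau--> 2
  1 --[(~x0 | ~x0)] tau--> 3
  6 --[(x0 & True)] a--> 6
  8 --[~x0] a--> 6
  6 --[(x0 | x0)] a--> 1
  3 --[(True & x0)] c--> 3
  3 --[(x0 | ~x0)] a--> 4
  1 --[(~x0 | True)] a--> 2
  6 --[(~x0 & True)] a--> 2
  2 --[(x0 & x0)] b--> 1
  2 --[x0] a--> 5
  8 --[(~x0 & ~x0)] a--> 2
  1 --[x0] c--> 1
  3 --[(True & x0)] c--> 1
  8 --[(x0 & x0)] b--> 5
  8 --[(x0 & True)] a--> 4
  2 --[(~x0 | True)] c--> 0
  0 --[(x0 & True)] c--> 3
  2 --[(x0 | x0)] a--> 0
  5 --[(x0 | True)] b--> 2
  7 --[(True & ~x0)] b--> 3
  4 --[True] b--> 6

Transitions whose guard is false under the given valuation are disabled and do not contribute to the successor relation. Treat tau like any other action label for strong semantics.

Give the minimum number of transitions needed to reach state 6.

Layered search for 6:
  L0 = {0}
  L1 = {3}
  L2 = {1,4}
  L3 = {2,6,8}
first hit 6 at d=3 via c·a·b

Answer: 3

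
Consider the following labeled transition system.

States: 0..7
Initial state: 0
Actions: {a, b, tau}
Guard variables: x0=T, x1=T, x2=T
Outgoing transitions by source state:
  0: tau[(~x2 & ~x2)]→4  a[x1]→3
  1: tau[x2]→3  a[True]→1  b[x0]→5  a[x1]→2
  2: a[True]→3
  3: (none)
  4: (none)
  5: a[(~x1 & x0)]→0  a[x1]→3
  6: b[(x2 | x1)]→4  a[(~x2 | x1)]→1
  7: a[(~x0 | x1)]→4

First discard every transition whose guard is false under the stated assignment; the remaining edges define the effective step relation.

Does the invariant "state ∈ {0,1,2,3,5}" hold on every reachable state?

Answer: INVARIANT HOLDS

Working:
Inv-set: {0,1,2,3,5}
Reachable = {0,3}
  0: safe
  3: safe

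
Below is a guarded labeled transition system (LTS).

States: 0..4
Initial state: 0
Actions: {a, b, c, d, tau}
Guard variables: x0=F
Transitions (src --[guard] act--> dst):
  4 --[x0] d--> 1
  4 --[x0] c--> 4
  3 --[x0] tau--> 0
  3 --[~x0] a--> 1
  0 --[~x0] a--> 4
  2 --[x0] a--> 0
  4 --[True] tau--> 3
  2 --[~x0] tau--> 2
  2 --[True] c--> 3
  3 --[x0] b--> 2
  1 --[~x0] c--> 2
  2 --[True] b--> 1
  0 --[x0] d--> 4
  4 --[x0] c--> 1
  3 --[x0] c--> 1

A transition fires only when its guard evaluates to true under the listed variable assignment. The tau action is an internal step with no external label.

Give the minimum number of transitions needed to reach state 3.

BFS to 3:
  Layer 0: {0}
  Layer 1: {4}
  Layer 2: {3}
first hit 3 at d=2 via a·tau

Answer: 2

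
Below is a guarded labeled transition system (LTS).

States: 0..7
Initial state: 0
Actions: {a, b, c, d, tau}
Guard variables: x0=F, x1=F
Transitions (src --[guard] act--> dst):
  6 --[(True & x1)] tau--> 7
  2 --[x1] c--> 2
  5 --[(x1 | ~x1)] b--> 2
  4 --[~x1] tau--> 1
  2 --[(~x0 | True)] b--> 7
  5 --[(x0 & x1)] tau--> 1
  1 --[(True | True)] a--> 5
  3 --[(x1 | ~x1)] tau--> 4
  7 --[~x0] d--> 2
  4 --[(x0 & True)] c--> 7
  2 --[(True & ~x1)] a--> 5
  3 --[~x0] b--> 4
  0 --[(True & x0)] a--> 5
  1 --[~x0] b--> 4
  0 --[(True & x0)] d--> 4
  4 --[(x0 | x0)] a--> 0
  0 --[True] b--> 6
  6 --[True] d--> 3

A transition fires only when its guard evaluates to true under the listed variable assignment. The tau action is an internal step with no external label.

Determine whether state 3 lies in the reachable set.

Answer: REACHABLE

Trace:
After dropping false guards: 11 live edges.
L0 = {0}
L1 = {6}  total {0,6}
L2 = {3}  total {0,3,6}
L3 = {4}  total {0,3,4,6}
L4 = {1}  total {0,1,3,4,6}
L5 = {5}  total {0,1,3,4,5,6}
L6 = {2}  total {0,1,2,3,4,5,6}
L7 = {7}  total {0,1,2,3,4,5,6,7}
Reachable = {0,1,2,3,4,5,6,7}
trace reaching 3: b·d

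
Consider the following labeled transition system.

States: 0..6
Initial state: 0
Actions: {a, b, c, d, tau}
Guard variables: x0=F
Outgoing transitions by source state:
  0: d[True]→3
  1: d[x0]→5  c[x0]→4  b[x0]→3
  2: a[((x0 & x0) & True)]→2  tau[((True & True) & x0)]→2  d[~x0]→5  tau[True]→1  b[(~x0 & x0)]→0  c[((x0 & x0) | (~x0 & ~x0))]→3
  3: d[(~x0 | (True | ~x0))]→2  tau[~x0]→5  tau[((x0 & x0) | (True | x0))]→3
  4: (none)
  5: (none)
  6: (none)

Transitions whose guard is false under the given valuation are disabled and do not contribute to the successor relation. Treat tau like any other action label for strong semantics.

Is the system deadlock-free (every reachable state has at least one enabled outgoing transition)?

Reachable = {0,1,2,3,5}
  0: d→3  [1 out]
  1: ∅  [no exit]
  2: c→3  d→5  tau→1  [3 out]
  3: d→2  tau→3  tau→5  [3 out]
  5: ∅  [no exit]
Path to 1: d·d·tau

Answer: DEADLOCK at state 1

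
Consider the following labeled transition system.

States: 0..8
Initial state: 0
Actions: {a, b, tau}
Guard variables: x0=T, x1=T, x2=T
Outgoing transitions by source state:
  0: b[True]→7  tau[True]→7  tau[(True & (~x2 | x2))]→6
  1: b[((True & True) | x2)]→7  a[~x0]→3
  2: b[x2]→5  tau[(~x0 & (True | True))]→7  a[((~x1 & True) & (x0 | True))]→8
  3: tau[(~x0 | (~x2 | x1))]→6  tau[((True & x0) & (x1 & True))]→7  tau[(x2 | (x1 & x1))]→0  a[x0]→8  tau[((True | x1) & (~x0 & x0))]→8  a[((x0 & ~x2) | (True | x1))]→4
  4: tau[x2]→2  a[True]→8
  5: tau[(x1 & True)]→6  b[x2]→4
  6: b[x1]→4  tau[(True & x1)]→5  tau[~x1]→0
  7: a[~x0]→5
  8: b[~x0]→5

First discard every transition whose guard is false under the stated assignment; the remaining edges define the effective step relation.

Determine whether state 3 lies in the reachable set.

Guard filter leaves 16 enabled edge(s).
depth 0: {0}
depth 1: {6,7}  total {0,6,7}
depth 2: {4,5}  total {0,4,5,6,7}
depth 3: {2,8}  total {0,2,4,5,6,7,8}
Reachable = {0,2,4,5,6,7,8}

Answer: UNREACHABLE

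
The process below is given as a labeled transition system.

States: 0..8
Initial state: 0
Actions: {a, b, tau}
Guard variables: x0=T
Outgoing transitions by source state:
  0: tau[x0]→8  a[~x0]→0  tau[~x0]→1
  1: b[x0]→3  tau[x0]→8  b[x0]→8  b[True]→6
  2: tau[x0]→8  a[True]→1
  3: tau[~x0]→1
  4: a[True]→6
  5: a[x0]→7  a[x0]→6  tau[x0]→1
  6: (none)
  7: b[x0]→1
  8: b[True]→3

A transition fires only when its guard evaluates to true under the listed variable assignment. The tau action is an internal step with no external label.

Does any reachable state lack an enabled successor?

Answer: DEADLOCK at state 3

Working:
R = {0,3,8}
  0: tau→8  [1 out]
  3: ∅  [STUCK]
  8: b→3  [1 out]
witness 3: tau·b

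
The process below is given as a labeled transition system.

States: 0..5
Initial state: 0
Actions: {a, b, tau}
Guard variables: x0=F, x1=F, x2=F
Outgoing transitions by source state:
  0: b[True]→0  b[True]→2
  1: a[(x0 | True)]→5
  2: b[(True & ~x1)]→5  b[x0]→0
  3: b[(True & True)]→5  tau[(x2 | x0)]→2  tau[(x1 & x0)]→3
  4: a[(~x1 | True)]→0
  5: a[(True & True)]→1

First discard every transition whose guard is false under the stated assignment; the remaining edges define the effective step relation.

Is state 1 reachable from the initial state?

After dropping false guards: 7 live edges.
depth 0: {0}
depth 1: {2}  cumulative {0,2}
depth 2: {5}  cumulative {0,2,5}
depth 3: {1}  cumulative {0,1,2,5}
R = {0,1,2,5}
Path to 1: b·b·a

Answer: REACHABLE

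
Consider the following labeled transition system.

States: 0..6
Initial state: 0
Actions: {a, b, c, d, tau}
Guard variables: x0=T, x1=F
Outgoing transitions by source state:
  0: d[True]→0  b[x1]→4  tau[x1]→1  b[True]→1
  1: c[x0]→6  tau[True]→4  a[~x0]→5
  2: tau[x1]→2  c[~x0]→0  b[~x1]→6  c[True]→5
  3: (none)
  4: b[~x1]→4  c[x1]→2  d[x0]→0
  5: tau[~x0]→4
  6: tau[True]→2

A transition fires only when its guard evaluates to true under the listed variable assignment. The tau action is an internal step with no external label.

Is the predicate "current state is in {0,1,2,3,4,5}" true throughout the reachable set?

Answer: INVARIANT VIOLATED at state 6

Working:
Inv-set: {0,1,2,3,4,5}
Reachable = {0,1,2,4,5,6}
  0: safe
  1: safe
  2: safe
  4: safe
  5: safe
  6: VIOLATES
counterexample path to 6: b·c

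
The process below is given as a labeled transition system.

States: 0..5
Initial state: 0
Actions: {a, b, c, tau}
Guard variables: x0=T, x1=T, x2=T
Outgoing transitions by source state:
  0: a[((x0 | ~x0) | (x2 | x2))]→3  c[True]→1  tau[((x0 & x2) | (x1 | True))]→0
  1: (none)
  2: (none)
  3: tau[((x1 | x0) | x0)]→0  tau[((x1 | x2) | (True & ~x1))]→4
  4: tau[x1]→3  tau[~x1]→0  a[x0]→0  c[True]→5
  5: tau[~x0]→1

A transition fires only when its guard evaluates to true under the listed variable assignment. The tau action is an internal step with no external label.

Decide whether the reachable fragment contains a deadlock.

Answer: DEADLOCK at state 1

Working:
Reach set: {0,1,3,4,5}
  0: a→3  c→1  tau→0  [deg 3]
  1: ∅  [deadlock]
  3: tau→0  tau→4  [deg 2]
  4: a→0  c→5  tau→3  [deg 3]
  5: ∅  [deadlock]
Path to 1: c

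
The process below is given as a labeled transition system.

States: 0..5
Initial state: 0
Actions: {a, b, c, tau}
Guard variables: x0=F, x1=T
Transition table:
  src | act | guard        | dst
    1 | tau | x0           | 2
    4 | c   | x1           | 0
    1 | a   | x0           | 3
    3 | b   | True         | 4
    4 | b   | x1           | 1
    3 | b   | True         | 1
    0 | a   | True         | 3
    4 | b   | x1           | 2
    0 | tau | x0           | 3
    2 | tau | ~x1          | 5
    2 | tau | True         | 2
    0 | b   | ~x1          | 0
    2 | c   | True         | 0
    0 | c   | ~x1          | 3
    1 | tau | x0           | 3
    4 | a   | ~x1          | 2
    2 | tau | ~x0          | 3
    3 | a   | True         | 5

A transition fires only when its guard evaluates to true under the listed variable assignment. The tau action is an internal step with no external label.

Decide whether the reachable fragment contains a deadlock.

Reachable = {0,1,2,3,4,5}
  0: a→3  [1 exit(s)]
  1: ∅  [STUCK]
  2: c→0  tau→2  tau→3  [3 exit(s)]
  3: a→5  b→1  b→4  [3 exit(s)]
  4: b→1  b→2  c→0  [3 exit(s)]
  5: ∅  [STUCK]
Path to 1: a·b

Answer: DEADLOCK at state 1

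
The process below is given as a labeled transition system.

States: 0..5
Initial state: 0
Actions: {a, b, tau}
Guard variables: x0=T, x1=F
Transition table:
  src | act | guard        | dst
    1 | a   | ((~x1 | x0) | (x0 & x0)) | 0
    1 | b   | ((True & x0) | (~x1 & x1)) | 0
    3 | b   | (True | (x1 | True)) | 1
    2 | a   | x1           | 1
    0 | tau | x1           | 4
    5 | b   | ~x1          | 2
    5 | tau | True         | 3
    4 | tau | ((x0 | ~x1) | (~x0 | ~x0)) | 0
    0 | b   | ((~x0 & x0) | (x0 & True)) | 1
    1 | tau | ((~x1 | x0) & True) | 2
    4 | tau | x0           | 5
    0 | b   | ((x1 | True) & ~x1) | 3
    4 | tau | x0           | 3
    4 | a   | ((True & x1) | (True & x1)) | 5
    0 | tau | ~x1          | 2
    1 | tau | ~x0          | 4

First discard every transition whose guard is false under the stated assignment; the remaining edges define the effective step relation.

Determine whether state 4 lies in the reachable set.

12 transition(s) survive guard evaluation.
Layer 0: {0}
Layer 1: {1,2,3}  now seen {0,1,2,3}
Reachable = {0,1,2,3}

Answer: UNREACHABLE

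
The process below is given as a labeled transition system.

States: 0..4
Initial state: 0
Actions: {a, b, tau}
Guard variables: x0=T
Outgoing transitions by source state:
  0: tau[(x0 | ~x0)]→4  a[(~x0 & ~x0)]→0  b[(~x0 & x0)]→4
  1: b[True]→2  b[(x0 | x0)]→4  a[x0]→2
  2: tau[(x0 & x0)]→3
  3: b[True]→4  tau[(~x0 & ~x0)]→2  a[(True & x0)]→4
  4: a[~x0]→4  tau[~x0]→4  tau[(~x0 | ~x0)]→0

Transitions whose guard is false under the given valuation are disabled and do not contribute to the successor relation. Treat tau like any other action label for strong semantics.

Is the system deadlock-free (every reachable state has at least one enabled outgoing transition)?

Reachable = {0,4}
  0: tau→4  [deg 1]
  4: ∅  [deadlock]
trace reaching 4: tau

Answer: DEADLOCK at state 4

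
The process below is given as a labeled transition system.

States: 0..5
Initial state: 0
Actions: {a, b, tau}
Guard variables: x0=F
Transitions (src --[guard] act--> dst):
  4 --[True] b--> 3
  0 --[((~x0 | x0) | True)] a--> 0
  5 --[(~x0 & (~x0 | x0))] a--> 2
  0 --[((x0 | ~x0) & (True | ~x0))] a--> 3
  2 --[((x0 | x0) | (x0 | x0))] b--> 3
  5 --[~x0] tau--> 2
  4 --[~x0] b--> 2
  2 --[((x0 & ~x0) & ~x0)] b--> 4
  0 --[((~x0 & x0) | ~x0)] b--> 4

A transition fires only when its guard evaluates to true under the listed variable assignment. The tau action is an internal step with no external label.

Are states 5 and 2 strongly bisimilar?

Bisimulation quotient by refinement:
  round 0: {{0,1,2,3,4,5}}
  round 1: {{0},{1,2,3},{4},{5}}
Fixed point at round 2; 4 class(es).
[5]={5}  [2]={1,2,3}

Answer: NOT BISIMILAR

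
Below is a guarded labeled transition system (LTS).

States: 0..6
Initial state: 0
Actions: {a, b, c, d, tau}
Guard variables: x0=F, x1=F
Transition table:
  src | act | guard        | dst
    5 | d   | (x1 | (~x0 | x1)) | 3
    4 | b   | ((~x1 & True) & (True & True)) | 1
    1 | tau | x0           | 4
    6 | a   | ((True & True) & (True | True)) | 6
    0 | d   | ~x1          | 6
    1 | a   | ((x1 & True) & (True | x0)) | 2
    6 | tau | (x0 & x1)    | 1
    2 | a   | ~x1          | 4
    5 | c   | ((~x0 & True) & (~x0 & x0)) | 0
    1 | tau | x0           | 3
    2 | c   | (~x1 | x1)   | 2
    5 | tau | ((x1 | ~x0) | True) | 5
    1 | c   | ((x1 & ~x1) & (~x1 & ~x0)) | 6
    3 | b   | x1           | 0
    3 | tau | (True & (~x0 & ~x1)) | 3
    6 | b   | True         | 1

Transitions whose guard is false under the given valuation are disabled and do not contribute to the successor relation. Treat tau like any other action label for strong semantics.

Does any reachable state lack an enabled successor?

R = {0,1,6}
  0: d→6  [1 out]
  1: ∅  [deadlock]
  6: a→6  b→1  [2 out]
trace reaching 1: d·b

Answer: DEADLOCK at state 1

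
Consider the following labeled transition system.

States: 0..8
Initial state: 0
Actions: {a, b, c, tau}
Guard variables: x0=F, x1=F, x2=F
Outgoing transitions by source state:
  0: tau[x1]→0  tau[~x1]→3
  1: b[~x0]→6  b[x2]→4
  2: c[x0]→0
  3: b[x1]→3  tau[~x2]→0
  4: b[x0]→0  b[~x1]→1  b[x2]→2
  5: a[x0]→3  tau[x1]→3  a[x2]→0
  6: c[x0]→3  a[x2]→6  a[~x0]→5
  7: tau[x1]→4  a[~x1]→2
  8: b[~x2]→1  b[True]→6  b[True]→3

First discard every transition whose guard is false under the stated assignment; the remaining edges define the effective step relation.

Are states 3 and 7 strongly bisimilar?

Answer: NOT BISIMILAR

Analysis:
Refine partition for ~:
  round 0: {{0,1,2,3,4,5,6,7,8}}
  round 1: {{0,3},{1,4,8},{2,5},{6,7}}
  round 2: {{0,3},{1},{2,5},{4},{6,7},{8}}
Fixed point at round 3; 6 class(es).
3∈{0,3}, 7∈{6,7}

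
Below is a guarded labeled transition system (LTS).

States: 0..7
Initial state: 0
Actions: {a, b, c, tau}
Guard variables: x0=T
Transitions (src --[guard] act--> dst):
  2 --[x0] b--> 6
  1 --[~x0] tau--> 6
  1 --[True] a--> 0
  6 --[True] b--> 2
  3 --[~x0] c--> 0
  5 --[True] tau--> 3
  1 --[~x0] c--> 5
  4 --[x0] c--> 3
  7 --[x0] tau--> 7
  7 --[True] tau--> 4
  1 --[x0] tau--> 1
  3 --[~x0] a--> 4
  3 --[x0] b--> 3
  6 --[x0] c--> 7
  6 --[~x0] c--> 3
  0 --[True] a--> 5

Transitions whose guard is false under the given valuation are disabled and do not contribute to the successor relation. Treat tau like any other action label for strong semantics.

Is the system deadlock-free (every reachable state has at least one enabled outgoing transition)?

Answer: DEADLOCK-FREE

Trace:
Reach set: {0,3,5}
  0: a→5  [1 exit(s)]
  3: b→3  [1 exit(s)]
  5: tau→3  [1 exit(s)]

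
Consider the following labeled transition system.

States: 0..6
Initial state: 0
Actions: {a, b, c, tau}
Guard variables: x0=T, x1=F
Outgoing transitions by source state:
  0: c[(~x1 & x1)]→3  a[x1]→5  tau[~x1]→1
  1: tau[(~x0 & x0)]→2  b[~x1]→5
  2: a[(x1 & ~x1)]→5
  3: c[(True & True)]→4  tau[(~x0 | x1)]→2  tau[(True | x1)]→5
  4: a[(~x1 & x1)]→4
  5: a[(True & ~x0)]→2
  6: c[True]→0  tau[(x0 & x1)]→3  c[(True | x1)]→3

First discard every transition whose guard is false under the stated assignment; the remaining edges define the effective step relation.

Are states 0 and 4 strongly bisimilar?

Answer: NOT BISIMILAR

Analysis:
Refine partition for ~:
  round 0: {{0,1,2,3,4,5,6}}
  round 1: {{0},{1},{2,4,5},{3},{6}}
5 equivalence class(es) (converged in 2)
[0]={0}  [4]={2,4,5}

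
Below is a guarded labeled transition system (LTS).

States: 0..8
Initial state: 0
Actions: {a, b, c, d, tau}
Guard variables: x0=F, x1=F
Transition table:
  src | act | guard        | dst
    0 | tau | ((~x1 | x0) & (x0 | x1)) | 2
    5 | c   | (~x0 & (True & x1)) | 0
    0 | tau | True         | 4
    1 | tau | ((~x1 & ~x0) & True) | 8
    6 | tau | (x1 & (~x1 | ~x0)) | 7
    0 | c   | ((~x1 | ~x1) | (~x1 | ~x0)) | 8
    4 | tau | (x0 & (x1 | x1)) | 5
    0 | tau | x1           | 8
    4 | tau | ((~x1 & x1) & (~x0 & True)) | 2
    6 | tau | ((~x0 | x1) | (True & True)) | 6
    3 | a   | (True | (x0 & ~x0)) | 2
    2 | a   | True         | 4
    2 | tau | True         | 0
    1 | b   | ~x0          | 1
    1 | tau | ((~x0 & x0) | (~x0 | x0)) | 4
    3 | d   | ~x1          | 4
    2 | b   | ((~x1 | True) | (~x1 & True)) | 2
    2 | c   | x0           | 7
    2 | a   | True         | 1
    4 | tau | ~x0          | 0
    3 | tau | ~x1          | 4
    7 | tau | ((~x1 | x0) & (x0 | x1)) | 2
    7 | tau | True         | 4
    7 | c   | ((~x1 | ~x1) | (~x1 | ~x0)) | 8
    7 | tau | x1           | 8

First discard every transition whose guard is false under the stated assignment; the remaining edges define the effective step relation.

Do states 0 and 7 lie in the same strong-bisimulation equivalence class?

Compute ~ classes (split until stable):
  π0 = {{0,1,2,3,4,5,6,7,8}}
  π1 = {{0,7},{1},{2},{3},{4,6},{5,8}}
  π2 = {{0,7},{1},{2},{3},{4},{5,8},{6}}
7 equivalence class(es) (converged in 3)
0∈{0,7}, 7∈{0,7}

Answer: BISIMILAR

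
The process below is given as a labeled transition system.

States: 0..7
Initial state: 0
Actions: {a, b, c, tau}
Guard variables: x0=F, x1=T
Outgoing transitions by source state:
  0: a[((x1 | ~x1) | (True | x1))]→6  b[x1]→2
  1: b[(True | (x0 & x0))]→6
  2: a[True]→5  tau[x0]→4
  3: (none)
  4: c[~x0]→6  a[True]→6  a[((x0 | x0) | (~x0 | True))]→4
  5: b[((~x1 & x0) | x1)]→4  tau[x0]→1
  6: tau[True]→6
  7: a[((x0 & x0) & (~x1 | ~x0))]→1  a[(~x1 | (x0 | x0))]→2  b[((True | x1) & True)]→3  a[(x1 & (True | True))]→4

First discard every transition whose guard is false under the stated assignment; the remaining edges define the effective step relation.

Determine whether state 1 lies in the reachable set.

After dropping false guards: 11 live edges.
L0 = {0}
L1 = {2,6}  cumulative {0,2,6}
L2 = {5}  cumulative {0,2,5,6}
L3 = {4}  cumulative {0,2,4,5,6}
Reach set: {0,2,4,5,6}

Answer: UNREACHABLE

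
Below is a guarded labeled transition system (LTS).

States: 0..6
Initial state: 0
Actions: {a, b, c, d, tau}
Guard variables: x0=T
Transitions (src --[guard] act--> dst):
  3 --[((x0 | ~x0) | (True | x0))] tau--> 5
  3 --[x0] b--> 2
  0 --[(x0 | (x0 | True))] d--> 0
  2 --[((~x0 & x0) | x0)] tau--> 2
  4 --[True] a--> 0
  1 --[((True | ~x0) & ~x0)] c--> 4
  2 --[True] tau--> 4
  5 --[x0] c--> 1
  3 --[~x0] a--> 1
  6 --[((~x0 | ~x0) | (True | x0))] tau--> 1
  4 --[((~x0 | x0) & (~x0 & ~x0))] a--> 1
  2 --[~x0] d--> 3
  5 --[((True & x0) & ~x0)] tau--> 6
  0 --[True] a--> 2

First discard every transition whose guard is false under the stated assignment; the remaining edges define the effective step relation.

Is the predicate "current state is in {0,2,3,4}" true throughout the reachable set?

Answer: INVARIANT HOLDS

Trace:
Allowed set {0,2,3,4}
Reach set: {0,2,4}
  0: ✓
  2: ✓
  4: ✓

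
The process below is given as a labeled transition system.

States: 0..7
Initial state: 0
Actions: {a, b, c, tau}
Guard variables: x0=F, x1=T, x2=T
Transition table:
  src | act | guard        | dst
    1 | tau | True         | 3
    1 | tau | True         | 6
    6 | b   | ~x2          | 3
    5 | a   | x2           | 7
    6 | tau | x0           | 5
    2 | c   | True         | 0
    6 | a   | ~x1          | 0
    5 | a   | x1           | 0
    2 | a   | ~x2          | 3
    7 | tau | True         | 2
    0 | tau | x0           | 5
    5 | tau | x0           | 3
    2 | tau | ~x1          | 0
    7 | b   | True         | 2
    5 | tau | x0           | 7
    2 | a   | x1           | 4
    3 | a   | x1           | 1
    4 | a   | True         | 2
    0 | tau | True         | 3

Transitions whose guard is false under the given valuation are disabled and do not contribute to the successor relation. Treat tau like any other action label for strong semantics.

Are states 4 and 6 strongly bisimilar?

Compute ~ classes (split until stable):
  round 0: {{0,1,2,3,4,5,6,7}}
  round 1: {{0,1},{2},{3,4,5},{6},{7}}
  round 2: {{0},{1},{2},{3},{4},{5},{6},{7}}
stable after 3 split(s): 8 block(s)
[4]={4}  [6]={6}

Answer: NOT BISIMILAR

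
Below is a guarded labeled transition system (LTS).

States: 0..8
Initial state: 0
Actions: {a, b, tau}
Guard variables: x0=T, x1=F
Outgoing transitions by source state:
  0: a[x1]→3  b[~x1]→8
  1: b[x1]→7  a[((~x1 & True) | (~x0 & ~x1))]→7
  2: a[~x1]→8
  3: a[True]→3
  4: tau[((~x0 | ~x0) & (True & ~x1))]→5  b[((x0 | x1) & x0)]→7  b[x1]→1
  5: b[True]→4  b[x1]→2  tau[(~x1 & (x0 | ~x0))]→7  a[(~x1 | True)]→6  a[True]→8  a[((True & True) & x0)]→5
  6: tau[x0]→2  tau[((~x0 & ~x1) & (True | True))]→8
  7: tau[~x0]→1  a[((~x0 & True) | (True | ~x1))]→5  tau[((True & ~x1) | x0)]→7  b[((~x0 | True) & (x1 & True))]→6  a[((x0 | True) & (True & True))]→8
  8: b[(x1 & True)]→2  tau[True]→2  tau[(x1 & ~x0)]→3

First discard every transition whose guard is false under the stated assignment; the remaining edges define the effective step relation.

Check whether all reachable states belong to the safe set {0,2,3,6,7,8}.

Answer: INVARIANT HOLDS

Analysis:
Inv-set: {0,2,3,6,7,8}
Reachable = {0,2,8}
  0: safe
  2: safe
  8: safe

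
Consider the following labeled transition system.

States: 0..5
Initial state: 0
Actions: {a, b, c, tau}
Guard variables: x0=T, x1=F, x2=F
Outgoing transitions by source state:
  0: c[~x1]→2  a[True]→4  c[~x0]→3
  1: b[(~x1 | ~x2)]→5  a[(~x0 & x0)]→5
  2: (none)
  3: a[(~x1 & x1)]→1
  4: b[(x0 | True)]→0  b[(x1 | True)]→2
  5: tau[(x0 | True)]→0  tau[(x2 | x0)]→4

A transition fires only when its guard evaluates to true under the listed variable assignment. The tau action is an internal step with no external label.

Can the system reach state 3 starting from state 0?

Answer: UNREACHABLE

Working:
Guard filter leaves 7 enabled edge(s).
depth 0: {0}
depth 1: {2,4}  cumulative {0,2,4}
R = {0,2,4}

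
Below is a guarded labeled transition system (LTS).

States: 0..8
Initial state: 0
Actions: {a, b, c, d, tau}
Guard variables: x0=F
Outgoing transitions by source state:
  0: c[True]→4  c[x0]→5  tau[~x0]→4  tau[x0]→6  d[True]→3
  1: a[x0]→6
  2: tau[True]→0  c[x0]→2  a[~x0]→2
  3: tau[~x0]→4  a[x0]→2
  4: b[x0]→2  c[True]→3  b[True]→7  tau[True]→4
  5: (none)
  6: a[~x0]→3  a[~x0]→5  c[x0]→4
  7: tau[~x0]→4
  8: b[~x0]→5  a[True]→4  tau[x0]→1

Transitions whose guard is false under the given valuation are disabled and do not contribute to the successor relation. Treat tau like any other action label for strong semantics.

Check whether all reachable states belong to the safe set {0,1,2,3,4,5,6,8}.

Inv-set: {0,1,2,3,4,5,6,8}
Reach set: {0,3,4,7}
  0: ✓
  3: ✓
  4: ✓
  7: outside
counterexample path to 7: c·b

Answer: INVARIANT VIOLATED at state 7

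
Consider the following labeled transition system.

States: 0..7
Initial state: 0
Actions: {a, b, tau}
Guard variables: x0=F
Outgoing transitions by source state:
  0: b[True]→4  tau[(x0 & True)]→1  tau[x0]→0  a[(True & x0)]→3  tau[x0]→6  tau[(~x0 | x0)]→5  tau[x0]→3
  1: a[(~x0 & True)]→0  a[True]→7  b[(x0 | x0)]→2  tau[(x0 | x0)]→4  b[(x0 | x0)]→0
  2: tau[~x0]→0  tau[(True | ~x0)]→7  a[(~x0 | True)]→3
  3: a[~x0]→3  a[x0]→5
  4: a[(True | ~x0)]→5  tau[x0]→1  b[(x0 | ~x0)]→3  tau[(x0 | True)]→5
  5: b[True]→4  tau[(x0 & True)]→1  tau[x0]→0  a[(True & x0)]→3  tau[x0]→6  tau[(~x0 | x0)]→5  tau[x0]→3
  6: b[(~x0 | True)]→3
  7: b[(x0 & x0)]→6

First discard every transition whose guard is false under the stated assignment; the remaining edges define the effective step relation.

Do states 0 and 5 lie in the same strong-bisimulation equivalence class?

Answer: BISIMILAR

Trace:
Refine partition for ~:
  π0 = {{0,1,2,3,4,5,6,7}}
  π1 = {{0,5},{1,3},{2},{4},{6},{7}}
  π2 = {{0,5},{1},{2},{3},{4},{6},{7}}
stable after 3 split(s): 7 block(s)
class of 0: {0,5}; class of 5: {0,5}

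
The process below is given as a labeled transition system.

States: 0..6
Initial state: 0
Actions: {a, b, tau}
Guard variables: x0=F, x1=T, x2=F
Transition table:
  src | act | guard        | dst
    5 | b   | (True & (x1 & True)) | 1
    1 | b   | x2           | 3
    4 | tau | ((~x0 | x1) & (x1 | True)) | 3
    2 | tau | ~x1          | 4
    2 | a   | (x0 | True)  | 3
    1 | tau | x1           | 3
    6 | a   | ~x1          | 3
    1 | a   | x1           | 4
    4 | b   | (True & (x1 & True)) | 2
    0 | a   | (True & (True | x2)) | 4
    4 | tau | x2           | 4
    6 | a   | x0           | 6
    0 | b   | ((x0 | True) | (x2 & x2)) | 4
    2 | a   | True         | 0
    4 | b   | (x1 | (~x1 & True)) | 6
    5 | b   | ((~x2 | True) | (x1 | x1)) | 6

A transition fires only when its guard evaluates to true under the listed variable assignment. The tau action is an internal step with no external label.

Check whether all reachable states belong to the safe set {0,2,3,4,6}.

Answer: INVARIANT HOLDS

Trace:
Inv-set: {0,2,3,4,6}
Reach set: {0,2,3,4,6}
  0: ✓
  2: ✓
  3: ✓
  4: ✓
  6: ✓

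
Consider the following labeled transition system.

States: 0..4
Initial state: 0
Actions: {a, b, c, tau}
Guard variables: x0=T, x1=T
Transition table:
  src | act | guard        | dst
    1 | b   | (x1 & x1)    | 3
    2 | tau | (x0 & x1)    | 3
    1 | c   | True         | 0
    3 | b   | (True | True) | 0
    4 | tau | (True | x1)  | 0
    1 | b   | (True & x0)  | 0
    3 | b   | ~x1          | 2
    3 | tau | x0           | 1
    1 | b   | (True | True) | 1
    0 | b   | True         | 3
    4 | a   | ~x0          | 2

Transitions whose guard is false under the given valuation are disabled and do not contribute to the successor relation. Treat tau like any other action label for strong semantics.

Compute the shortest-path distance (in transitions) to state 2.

Answer: UNREACHABLE

Working:
Breadth-first toward 2:
  Layer 0: {0}
  Layer 1: {3}
  Layer 2: {1}
2 never appears.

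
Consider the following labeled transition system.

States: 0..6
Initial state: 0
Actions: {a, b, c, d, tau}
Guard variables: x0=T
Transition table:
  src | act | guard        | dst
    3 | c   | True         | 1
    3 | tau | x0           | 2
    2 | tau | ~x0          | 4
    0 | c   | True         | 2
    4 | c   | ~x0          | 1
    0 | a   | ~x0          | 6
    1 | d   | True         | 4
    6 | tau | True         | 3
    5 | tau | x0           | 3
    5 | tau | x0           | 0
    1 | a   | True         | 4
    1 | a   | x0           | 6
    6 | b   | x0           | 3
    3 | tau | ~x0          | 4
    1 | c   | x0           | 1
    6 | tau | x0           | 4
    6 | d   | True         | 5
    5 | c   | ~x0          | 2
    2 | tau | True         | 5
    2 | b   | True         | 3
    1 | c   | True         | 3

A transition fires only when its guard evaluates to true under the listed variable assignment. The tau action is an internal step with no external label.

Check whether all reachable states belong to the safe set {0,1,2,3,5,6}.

Answer: INVARIANT VIOLATED at state 4

Working:
Allowed set {0,1,2,3,5,6}
Reach set: {0,1,2,3,4,5,6}
  0: ✓
  1: ✓
  2: ✓
  3: ✓
  4: ✗ unsafe
  5: ✓
  6: ✓
witness against invariant: c·b·c·d → 4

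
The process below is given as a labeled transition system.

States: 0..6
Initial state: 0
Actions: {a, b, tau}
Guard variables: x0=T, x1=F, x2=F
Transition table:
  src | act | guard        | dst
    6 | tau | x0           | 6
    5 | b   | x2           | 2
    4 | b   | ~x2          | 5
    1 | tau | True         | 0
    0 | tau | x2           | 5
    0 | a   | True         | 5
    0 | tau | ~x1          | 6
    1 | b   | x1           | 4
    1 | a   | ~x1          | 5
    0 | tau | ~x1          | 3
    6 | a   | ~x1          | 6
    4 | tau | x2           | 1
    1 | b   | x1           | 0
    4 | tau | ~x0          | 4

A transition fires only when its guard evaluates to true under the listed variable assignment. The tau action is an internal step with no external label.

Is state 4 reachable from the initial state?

Answer: UNREACHABLE

Working:
Guard filter leaves 8 enabled edge(s).
L0 = {0}
L1 = {3,5,6}  cumulative {0,3,5,6}
Reachable = {0,3,5,6}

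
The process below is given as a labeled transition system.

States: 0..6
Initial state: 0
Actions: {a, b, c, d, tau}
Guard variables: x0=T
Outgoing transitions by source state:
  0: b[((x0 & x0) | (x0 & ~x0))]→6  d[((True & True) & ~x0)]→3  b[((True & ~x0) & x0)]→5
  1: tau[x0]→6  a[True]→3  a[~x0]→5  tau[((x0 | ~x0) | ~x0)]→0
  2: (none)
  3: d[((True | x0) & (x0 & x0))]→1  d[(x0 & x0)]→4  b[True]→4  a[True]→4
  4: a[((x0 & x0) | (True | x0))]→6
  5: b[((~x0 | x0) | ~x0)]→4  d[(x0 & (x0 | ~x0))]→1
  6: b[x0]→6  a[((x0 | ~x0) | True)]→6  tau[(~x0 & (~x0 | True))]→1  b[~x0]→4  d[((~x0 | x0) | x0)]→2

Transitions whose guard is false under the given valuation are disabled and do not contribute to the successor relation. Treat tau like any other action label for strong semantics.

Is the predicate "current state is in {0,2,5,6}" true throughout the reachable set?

Answer: INVARIANT HOLDS

Working:
Inv-set: {0,2,5,6}
Reachable = {0,2,6}
  0: ok
  2: ok
  6: ok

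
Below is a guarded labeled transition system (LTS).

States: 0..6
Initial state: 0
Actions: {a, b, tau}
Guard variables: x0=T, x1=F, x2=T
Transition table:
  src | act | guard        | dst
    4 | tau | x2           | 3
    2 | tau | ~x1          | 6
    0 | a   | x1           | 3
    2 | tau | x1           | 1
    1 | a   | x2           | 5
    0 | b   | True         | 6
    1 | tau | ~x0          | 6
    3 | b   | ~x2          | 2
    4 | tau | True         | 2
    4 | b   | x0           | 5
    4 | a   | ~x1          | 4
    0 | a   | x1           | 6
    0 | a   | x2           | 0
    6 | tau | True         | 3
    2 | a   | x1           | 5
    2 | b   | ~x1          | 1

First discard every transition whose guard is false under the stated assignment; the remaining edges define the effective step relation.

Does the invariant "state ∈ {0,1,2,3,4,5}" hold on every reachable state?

Allowed set {0,1,2,3,4,5}
Reach set: {0,3,6}
  0: ✓
  3: ✓
  6: ✗ unsafe
counterexample path to 6: b

Answer: INVARIANT VIOLATED at state 6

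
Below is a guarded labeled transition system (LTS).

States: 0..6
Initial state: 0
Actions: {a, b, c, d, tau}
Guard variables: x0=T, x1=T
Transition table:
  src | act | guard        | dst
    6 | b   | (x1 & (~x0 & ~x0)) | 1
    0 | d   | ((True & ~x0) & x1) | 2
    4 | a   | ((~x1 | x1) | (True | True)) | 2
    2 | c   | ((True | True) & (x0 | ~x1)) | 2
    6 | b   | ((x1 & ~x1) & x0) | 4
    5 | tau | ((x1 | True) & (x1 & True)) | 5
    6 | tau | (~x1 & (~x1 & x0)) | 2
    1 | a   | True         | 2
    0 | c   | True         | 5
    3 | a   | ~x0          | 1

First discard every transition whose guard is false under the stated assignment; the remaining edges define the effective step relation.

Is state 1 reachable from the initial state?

5 transition(s) survive guard evaluation.
L0 = {0}
L1 = {5}  total {0,5}
Reach set: {0,5}

Answer: UNREACHABLE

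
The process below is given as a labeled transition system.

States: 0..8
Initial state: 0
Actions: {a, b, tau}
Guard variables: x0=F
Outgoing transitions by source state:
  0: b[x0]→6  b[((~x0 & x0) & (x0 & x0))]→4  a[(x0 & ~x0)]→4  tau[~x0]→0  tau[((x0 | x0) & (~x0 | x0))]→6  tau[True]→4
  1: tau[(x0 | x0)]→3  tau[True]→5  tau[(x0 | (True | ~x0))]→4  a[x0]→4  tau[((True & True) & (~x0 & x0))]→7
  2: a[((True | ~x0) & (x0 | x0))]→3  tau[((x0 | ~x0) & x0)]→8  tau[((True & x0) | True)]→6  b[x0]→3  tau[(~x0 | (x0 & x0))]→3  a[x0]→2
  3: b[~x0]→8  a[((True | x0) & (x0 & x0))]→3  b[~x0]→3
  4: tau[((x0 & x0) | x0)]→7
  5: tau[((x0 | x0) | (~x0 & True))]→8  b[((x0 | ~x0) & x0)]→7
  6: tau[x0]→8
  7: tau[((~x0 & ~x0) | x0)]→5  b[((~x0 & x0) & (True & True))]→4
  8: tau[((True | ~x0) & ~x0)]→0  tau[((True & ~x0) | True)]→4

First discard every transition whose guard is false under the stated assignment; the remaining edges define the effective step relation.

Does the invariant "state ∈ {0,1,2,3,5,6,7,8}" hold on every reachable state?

Answer: INVARIANT VIOLATED at state 4

Working:
Safe = {0,1,2,3,5,6,7,8}
R = {0,4}
  0: ok
  4: VIOLATES
witness against invariant: tau → 4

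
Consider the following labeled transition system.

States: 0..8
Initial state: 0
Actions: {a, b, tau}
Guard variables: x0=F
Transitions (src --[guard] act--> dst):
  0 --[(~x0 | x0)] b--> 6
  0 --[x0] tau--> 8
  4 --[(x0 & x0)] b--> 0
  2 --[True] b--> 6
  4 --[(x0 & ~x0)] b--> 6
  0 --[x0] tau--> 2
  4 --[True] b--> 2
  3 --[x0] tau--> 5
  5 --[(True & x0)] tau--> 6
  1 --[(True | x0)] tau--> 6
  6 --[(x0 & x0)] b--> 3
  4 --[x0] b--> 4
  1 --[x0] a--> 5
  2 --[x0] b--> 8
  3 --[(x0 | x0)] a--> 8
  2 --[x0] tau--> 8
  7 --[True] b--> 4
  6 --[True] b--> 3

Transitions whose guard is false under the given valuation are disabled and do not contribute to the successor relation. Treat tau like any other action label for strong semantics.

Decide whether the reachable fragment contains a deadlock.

Reach set: {0,3,6}
  0: b→6  [1 exit(s)]
  3: ∅  [no exit]
  6: b→3  [1 exit(s)]
witness 3: b·b

Answer: DEADLOCK at state 3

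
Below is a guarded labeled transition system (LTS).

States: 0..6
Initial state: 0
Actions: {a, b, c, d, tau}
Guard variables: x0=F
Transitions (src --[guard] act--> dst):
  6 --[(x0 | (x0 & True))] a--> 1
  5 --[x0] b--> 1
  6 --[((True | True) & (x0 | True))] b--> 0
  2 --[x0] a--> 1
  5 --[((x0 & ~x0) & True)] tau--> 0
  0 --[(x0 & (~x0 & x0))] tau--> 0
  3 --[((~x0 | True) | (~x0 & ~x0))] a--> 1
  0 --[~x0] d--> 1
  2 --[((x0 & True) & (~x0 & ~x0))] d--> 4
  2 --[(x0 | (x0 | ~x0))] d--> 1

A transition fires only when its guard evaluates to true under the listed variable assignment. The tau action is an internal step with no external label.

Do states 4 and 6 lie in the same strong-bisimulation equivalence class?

Bisimulation quotient by refinement:
  P[0] = {{0,1,2,3,4,5,6}}
  P[1] = {{0,2},{1,4,5},{3},{6}}
4 equivalence class(es) (converged in 2)
class of 4: {1,4,5}; class of 6: {6}

Answer: NOT BISIMILAR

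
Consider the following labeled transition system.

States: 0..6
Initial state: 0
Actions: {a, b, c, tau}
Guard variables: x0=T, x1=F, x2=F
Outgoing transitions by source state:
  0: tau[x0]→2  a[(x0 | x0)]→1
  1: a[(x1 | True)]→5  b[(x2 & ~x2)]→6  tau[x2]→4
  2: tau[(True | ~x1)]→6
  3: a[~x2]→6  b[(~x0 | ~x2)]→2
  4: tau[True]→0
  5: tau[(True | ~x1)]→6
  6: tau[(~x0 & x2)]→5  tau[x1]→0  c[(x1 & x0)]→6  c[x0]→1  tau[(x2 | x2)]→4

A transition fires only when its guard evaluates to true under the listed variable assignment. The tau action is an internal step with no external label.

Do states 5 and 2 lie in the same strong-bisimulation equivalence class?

Answer: BISIMILAR

Trace:
Refine partition for ~:
  P[0] = {{0,1,2,3,4,5,6}}
  P[1] = {{0},{1},{2,4,5},{3},{6}}
  P[2] = {{0},{1},{2,5},{3},{4},{6}}
stable after 3 split(s): 6 block(s)
5∈{2,5}, 2∈{2,5}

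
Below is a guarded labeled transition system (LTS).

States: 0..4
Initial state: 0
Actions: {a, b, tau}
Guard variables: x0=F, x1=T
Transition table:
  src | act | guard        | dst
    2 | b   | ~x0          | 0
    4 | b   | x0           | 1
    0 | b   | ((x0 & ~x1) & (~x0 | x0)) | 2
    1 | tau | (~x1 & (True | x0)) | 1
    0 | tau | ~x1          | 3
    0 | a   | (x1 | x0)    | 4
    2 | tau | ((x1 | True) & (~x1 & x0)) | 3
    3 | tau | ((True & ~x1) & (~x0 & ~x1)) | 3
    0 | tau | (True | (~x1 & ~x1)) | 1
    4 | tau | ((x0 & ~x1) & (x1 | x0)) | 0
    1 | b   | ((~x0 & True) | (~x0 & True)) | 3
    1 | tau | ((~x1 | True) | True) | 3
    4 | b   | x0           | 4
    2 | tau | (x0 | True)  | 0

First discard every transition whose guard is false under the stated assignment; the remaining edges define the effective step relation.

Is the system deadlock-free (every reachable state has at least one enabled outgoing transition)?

Answer: DEADLOCK at state 3

Working:
Reachable = {0,1,3,4}
  0: a→4  tau→1  [2 out]
  1: b→3  tau→3  [2 out]
  3: ∅  [STUCK]
  4: ∅  [STUCK]
witness 3: tau·b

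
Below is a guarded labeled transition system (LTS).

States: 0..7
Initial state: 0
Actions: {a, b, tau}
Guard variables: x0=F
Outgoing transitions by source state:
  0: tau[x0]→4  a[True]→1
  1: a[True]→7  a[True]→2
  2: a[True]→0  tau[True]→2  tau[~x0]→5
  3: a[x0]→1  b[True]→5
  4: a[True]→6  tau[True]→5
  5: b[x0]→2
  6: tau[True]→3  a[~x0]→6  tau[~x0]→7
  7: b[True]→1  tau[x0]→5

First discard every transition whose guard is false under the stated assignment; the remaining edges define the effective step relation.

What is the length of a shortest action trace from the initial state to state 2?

Answer: 2

Trace:
BFS to 2:
  Layer 0: {0}
  Layer 1: {1}
  Layer 2: {2,7}
2 enters at depth 2; path a·a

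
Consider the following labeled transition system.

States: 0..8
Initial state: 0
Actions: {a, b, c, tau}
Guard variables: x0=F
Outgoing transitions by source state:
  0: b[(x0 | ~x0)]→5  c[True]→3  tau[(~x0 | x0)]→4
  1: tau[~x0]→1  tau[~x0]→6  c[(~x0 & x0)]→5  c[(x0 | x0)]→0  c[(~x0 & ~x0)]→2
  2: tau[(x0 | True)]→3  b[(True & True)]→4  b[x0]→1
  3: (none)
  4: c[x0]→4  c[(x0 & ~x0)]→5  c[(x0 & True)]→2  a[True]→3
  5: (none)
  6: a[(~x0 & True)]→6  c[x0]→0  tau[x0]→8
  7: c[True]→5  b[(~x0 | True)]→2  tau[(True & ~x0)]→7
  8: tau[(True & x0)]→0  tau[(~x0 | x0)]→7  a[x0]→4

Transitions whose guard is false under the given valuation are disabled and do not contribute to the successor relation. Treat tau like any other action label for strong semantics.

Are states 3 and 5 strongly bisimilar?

Compute ~ classes (split until stable):
  π0 = {{0,1,2,3,4,5,6,7,8}}
  π1 = {{0,7},{1},{2},{3,5},{4,6},{8}}
  π2 = {{0},{1},{2},{3,5},{4},{6},{7},{8}}
stable after 3 split(s): 8 block(s)
[3]={3,5}  [5]={3,5}

Answer: BISIMILAR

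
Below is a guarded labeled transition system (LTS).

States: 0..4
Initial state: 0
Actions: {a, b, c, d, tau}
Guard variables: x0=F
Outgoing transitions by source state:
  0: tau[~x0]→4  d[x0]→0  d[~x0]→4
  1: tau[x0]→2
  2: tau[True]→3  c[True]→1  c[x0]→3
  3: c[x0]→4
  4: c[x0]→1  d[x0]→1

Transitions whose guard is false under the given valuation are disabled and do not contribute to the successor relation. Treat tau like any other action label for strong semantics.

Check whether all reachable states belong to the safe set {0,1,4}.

Answer: INVARIANT HOLDS

Trace:
Safe = {0,1,4}
R = {0,4}
  0: safe
  4: safe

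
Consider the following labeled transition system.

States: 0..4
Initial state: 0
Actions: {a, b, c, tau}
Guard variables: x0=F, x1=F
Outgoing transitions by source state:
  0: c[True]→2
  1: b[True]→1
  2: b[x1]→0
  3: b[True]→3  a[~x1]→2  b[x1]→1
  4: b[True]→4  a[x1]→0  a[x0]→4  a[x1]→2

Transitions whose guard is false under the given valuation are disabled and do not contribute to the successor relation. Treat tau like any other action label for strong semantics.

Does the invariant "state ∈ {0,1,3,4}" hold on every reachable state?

Inv-set: {0,1,3,4}
Reachable = {0,2}
  0: ok
  2: outside
witness against invariant: c → 2

Answer: INVARIANT VIOLATED at state 2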